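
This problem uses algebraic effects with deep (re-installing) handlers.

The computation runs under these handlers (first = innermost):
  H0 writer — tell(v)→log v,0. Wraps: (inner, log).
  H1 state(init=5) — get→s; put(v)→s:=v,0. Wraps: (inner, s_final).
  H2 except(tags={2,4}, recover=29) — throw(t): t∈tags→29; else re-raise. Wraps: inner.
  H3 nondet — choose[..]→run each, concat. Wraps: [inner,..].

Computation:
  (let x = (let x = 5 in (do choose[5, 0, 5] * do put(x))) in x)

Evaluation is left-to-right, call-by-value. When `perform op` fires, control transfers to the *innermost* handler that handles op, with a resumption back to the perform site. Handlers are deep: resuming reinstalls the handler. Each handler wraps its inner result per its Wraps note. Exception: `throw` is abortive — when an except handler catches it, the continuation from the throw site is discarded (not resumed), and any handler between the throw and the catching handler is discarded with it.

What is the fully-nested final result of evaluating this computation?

Working:
choose[5, 0, 5] @ H3
  branch[0] choose=5:
    put(5) @ H1 ⇒ s:=5
    H0 returns (0, ())
    H1 returns ((0, ()), 5)
    H2 returns ((0, ()), 5)
    H3 returns [((0, ()), 5)]
  branch[1] choose=0:
    put(5) @ H1 ⇒ s:=5
    H0 returns (0, ())
    H1 returns ((0, ()), 5)
    H2 returns ((0, ()), 5)
    H3 returns [((0, ()), 5)]
  branch[2] choose=5:
    put(5) @ H1 ⇒ s:=5
    H0 returns (0, ())
    H1 returns ((0, ()), 5)
    H2 returns ((0, ()), 5)
    H3 returns [((0, ()), 5)]
= [((0, ()), 5), ((0, ()), 5), ((0, ()), 5)]

Answer: [((0, ()), 5), ((0, ()), 5), ((0, ()), 5)]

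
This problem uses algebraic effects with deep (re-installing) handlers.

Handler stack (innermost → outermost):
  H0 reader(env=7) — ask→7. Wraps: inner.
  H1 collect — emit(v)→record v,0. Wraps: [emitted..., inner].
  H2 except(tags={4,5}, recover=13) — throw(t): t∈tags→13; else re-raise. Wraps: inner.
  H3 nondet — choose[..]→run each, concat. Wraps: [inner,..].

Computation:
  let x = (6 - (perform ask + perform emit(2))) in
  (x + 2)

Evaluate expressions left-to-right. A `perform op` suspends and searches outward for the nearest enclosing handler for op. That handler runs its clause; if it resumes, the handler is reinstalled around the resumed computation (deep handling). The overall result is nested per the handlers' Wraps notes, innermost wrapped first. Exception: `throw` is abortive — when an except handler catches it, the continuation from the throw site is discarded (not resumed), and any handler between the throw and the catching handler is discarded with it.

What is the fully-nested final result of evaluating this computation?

Working:
ask @ H0 ⇒ 7
emit(2) @ H1 ⇒ out+=2
H0 returns 1
H1 returns [2, 1]
H2 returns [2, 1]
H3 returns [[2, 1]]
= [[2, 1]]

Answer: [[2, 1]]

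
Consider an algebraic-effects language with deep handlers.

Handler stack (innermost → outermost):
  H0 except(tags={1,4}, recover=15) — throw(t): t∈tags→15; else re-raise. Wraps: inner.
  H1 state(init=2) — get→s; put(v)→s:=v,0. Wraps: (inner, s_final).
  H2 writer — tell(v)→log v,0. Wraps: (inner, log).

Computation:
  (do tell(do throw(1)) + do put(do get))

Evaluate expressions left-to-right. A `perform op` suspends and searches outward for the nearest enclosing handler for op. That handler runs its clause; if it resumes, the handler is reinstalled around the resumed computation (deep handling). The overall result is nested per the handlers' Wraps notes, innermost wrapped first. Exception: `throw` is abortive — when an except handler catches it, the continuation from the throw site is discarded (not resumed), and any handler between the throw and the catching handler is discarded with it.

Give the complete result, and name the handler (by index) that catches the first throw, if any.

Answer: ((15, 2), ()) ; first throw caught by: H0

Step-by-step:
throw(1) @ H0 caught ⇒ 15
H1 returns (15, 2)
H2 returns ((15, 2), ())
= ((15, 2), ())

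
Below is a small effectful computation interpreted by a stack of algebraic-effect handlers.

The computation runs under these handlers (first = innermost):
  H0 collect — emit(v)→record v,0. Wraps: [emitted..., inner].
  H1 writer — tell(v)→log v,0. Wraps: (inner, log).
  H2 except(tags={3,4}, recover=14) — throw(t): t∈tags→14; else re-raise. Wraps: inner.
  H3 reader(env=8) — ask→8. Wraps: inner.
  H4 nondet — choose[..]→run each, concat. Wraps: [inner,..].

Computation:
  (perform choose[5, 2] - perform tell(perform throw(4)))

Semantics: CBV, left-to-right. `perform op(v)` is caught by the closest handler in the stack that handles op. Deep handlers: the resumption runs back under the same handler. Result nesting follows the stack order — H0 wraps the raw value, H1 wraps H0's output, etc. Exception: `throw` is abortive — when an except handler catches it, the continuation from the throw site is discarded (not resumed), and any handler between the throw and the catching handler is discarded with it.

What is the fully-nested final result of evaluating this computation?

Evaluation trace:
choose[5, 2] @ H4
  branch[0] choose=5:
    throw(4) @ H2 caught ⇒ 14
    H3 returns 14
    H4 returns [14]
  branch[1] choose=2:
    throw(4) @ H2 caught ⇒ 14
    H3 returns 14
    H4 returns [14]
= [14, 14]

Answer: [14, 14]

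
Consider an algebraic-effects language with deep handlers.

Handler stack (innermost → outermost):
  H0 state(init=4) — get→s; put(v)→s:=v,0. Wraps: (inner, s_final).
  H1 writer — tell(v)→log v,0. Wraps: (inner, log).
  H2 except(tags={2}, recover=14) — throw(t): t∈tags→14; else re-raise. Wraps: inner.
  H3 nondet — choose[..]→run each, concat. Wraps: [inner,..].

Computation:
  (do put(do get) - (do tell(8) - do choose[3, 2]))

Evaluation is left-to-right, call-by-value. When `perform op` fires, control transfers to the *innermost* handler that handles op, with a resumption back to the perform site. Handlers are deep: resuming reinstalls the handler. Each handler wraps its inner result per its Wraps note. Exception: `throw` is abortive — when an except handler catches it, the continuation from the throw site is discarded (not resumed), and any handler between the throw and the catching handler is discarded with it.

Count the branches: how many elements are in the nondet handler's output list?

Working:
get @ H0 ⇒ 4
put(4) @ H0 ⇒ s:=4
tell(8) @ H1 ⇒ log+=8
choose[3, 2] @ H3
  branch[0] choose=3:
    H0 returns (3, 4)
    H1 returns ((3, 4), (8))
    H2 returns ((3, 4), (8))
    H3 returns [((3, 4), (8))]
  branch[1] choose=2:
    H0 returns (2, 4)
    H1 returns ((2, 4), (8))
    H2 returns ((2, 4), (8))
    H3 returns [((2, 4), (8))]
= [((3, 4), (8)), ((2, 4), (8))]

Answer: 2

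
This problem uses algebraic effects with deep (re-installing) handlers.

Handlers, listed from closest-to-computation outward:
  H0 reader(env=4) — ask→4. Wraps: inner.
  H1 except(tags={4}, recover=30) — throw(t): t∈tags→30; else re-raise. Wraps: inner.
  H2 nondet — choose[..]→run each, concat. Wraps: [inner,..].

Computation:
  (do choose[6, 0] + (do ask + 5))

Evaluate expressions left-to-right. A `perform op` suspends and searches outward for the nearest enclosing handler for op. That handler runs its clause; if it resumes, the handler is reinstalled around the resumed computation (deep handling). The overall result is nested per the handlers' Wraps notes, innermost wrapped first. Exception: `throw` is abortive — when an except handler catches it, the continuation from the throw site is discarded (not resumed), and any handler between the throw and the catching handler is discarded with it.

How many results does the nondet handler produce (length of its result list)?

Answer: 2

Step-by-step:
choose[6, 0] @ H2
  branch[0] choose=6:
    ask @ H0 ⇒ 4
    H0 returns 15
    H1 returns 15
    H2 returns [15]
  branch[1] choose=0:
    ask @ H0 ⇒ 4
    H0 returns 9
    H1 returns 9
    H2 returns [9]
= [15, 9]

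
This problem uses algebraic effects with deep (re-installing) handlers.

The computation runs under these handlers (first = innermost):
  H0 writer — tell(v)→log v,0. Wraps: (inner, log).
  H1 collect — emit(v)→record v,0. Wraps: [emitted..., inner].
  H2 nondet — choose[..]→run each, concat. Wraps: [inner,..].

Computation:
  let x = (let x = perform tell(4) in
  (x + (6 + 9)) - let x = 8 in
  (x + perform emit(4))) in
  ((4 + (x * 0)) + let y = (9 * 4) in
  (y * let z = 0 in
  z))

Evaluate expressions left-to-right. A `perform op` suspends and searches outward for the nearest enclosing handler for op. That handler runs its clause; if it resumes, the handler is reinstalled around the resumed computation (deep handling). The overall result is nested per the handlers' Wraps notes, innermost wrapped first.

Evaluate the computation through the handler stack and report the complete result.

Answer: [[4, (4, (4))]]

Evaluation trace:
tell(4) @ H0 ⇒ log+=4
emit(4) @ H1 ⇒ out+=4
H0 returns (4, (4))
H1 returns [4, (4, (4))]
H2 returns [[4, (4, (4))]]
= [[4, (4, (4))]]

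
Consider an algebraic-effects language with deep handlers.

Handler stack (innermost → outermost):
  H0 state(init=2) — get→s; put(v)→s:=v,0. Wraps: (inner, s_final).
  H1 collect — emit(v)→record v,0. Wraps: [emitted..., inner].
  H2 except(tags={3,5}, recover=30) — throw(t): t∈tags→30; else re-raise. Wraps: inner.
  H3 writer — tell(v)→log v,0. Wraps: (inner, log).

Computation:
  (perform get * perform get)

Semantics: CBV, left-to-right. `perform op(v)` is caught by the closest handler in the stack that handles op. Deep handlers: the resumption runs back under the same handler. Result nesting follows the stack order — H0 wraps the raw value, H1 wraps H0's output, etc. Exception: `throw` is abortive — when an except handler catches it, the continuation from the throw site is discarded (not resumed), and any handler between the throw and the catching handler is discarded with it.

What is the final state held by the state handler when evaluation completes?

Answer: 2

Evaluation trace:
get @ H0 ⇒ 2
get @ H0 ⇒ 2
H0 returns (4, 2)
H1 returns [(4, 2)]
H2 returns [(4, 2)]
H3 returns ([(4, 2)], ())
= ([(4, 2)], ())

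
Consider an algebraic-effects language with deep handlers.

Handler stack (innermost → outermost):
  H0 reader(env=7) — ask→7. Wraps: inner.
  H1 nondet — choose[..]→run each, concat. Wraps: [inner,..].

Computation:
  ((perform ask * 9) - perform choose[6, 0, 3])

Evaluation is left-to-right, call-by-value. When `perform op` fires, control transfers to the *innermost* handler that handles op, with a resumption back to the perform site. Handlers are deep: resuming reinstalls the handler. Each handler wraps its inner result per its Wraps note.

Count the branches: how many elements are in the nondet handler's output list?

Step-by-step:
ask @ H0 ⇒ 7
choose[6, 0, 3] @ H1
  branch[0] choose=6:
    H0 returns 57
    H1 returns [57]
  branch[1] choose=0:
    H0 returns 63
    H1 returns [63]
  branch[2] choose=3:
    H0 returns 60
    H1 returns [60]
= [57, 63, 60]

Answer: 3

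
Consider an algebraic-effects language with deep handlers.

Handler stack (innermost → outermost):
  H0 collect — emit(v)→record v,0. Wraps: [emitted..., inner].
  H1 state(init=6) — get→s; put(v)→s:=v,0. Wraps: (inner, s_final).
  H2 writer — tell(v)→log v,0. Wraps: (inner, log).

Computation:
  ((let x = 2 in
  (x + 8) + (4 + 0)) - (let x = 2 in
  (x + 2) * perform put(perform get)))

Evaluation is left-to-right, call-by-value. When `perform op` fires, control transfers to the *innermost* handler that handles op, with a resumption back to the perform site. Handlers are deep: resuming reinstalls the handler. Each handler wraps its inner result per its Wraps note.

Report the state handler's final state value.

Step-by-step:
get @ H1 ⇒ 6
put(6) @ H1 ⇒ s:=6
H0 returns [14]
H1 returns ([14], 6)
H2 returns (([14], 6), ())
= (([14], 6), ())

Answer: 6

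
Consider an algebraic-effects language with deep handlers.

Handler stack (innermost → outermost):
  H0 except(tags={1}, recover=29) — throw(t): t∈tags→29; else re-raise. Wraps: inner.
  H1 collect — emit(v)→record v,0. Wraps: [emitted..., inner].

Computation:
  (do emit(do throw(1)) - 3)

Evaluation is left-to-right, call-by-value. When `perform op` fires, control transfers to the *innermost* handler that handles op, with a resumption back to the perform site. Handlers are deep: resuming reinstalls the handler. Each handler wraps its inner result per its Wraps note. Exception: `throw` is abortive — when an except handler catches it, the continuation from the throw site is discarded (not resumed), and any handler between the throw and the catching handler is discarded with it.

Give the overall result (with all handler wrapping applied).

Answer: [29]

Step-by-step:
throw(1) @ H0 caught ⇒ 29
H1 returns [29]
= [29]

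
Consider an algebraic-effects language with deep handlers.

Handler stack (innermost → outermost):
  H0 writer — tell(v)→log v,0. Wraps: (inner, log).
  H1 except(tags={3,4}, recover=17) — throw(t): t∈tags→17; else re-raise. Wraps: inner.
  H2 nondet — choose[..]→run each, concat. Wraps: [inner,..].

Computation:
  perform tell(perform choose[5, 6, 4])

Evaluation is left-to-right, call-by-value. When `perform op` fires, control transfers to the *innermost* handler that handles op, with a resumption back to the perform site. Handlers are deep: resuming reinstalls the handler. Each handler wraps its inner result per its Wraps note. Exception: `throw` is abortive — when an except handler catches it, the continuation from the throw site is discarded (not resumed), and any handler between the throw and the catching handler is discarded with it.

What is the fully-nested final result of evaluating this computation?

Answer: [(0, (5)), (0, (6)), (0, (4))]

Step-by-step:
choose[5, 6, 4] @ H2
  branch[0] choose=5:
    tell(5) @ H0 ⇒ log+=5
    H0 returns (0, (5))
    H1 returns (0, (5))
    H2 returns [(0, (5))]
  branch[1] choose=6:
    tell(6) @ H0 ⇒ log+=6
    H0 returns (0, (6))
    H1 returns (0, (6))
    H2 returns [(0, (6))]
  branch[2] choose=4:
    tell(4) @ H0 ⇒ log+=4
    H0 returns (0, (4))
    H1 returns (0, (4))
    H2 returns [(0, (4))]
= [(0, (5)), (0, (6)), (0, (4))]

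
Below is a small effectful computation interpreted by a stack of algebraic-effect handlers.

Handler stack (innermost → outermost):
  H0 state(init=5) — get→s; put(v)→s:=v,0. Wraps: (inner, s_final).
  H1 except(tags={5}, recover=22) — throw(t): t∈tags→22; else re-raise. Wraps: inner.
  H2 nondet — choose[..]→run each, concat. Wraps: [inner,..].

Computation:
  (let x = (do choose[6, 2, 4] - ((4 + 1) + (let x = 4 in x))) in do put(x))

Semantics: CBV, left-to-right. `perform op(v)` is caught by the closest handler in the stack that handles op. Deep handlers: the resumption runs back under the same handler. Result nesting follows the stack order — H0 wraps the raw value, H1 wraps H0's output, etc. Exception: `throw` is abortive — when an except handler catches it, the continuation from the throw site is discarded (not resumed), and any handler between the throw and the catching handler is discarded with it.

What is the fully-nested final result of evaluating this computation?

Answer: [(0, -3), (0, -7), (0, -5)]

Step-by-step:
choose[6, 2, 4] @ H2
  branch[0] choose=6:
    put(-3) @ H0 ⇒ s:=-3
    H0 returns (0, -3)
    H1 returns (0, -3)
    H2 returns [(0, -3)]
  branch[1] choose=2:
    put(-7) @ H0 ⇒ s:=-7
    H0 returns (0, -7)
    H1 returns (0, -7)
    H2 returns [(0, -7)]
  branch[2] choose=4:
    put(-5) @ H0 ⇒ s:=-5
    H0 returns (0, -5)
    H1 returns (0, -5)
    H2 returns [(0, -5)]
= [(0, -3), (0, -7), (0, -5)]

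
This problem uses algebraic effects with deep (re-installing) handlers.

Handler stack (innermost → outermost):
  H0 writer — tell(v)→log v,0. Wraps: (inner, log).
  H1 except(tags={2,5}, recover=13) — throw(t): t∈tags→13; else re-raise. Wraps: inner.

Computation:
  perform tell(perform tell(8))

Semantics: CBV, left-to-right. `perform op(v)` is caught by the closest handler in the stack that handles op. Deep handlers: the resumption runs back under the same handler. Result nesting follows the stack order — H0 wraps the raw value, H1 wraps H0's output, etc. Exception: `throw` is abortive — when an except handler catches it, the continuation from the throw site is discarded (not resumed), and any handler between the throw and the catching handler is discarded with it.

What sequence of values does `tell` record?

Step-by-step:
tell(8) @ H0 ⇒ log+=8
tell(0) @ H0 ⇒ log+=0
H0 returns (0, (8, 0))
H1 returns (0, (8, 0))
= (0, (8, 0))

Answer: (8, 0)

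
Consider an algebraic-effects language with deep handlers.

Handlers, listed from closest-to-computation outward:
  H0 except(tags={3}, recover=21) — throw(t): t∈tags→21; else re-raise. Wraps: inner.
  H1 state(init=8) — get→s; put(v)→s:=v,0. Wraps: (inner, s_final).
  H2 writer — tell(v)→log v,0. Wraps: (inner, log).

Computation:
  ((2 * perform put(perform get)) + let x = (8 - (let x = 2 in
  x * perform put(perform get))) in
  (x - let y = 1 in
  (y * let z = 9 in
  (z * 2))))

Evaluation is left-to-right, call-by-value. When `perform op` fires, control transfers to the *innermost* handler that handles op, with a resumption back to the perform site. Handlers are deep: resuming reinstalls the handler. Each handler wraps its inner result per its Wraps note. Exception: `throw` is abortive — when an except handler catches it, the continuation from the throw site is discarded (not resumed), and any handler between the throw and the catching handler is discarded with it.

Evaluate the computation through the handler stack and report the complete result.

Working:
get @ H1 ⇒ 8
put(8) @ H1 ⇒ s:=8
get @ H1 ⇒ 8
put(8) @ H1 ⇒ s:=8
H0 returns -10
H1 returns (-10, 8)
H2 returns ((-10, 8), ())
= ((-10, 8), ())

Answer: ((-10, 8), ())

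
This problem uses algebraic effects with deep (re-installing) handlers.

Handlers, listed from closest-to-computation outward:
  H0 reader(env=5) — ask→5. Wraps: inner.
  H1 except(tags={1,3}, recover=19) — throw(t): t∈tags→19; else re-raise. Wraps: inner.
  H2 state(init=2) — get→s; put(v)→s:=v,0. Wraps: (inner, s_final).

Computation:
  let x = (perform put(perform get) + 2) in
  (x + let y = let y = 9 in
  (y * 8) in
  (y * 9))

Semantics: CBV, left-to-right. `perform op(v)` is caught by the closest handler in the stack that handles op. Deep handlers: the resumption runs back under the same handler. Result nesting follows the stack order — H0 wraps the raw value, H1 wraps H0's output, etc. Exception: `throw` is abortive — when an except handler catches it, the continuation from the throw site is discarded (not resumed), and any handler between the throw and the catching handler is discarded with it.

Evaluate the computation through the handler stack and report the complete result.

Working:
get @ H2 ⇒ 2
put(2) @ H2 ⇒ s:=2
H0 returns 650
H1 returns 650
H2 returns (650, 2)
= (650, 2)

Answer: (650, 2)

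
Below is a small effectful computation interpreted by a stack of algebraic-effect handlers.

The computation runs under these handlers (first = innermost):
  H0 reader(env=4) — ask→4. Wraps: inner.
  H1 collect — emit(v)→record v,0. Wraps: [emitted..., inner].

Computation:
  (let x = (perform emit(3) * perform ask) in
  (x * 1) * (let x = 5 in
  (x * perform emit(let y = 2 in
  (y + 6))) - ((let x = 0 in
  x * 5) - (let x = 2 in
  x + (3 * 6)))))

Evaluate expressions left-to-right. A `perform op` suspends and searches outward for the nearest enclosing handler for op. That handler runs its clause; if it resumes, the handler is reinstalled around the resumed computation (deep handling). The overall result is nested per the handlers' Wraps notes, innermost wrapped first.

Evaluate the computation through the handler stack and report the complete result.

Evaluation trace:
emit(3) @ H1 ⇒ out+=3
ask @ H0 ⇒ 4
emit(8) @ H1 ⇒ out+=8
H0 returns 0
H1 returns [3, 8, 0]
= [3, 8, 0]

Answer: [3, 8, 0]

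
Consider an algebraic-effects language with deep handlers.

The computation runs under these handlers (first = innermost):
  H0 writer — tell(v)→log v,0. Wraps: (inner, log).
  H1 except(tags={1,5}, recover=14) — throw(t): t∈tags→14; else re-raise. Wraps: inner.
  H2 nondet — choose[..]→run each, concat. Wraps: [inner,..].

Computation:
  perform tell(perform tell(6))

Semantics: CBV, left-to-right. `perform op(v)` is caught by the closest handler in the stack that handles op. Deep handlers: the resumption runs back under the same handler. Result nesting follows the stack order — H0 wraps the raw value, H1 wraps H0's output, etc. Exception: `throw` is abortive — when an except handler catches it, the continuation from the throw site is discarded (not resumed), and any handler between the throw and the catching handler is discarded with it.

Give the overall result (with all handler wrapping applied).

Evaluation trace:
tell(6) @ H0 ⇒ log+=6
tell(0) @ H0 ⇒ log+=0
H0 returns (0, (6, 0))
H1 returns (0, (6, 0))
H2 returns [(0, (6, 0))]
= [(0, (6, 0))]

Answer: [(0, (6, 0))]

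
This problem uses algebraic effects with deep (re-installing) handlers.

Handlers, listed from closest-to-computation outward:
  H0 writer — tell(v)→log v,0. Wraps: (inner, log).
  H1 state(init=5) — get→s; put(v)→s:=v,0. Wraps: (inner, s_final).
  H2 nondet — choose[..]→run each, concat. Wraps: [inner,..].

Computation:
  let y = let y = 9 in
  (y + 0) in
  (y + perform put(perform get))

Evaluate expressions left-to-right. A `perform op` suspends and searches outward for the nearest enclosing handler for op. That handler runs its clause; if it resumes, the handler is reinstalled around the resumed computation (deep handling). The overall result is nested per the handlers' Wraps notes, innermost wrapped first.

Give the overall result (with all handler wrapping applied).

Answer: [((9, ()), 5)]

Step-by-step:
get @ H1 ⇒ 5
put(5) @ H1 ⇒ s:=5
H0 returns (9, ())
H1 returns ((9, ()), 5)
H2 returns [((9, ()), 5)]
= [((9, ()), 5)]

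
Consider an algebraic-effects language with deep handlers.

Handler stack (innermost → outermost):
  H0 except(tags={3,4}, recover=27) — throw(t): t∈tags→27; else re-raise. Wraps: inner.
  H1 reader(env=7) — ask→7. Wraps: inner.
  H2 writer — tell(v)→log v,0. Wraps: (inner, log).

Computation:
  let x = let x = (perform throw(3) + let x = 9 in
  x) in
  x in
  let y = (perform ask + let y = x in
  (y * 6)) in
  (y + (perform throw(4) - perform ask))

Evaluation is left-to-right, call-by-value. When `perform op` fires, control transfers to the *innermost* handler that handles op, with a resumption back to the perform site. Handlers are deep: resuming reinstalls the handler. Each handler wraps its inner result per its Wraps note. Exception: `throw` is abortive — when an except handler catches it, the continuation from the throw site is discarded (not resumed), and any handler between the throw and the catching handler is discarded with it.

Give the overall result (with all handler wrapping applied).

Answer: (27, ())

Evaluation trace:
throw(3) @ H0 caught ⇒ 27
H1 returns 27
H2 returns (27, ())
= (27, ())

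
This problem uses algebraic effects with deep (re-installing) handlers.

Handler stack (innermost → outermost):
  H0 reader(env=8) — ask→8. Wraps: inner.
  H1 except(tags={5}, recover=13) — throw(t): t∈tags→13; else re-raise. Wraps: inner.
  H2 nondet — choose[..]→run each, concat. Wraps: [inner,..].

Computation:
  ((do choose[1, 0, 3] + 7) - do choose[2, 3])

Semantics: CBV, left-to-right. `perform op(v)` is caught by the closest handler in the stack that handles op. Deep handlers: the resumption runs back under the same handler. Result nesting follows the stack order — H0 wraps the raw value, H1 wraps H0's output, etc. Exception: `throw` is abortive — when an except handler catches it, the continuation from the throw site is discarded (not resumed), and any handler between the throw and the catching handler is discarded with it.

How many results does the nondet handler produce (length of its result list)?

Step-by-step:
choose[1, 0, 3] @ H2
  branch[0] choose=1:
    choose[2, 3] @ H2
      branch[0] choose=2:
        H0 returns 6
        H1 returns 6
        H2 returns [6]
      branch[1] choose=3:
        H0 returns 5
        H1 returns 5
        H2 returns [5]
  branch[1] choose=0:
    choose[2, 3] @ H2
      branch[0] choose=2:
        H0 returns 5
        H1 returns 5
        H2 returns [5]
      branch[1] choose=3:
        H0 returns 4
        H1 returns 4
        H2 returns [4]
  branch[2] choose=3:
    choose[2, 3] @ H2
      branch[0] choose=2:
        H0 returns 8
        H1 returns 8
        H2 returns [8]
      branch[1] choose=3:
        H0 returns 7
        H1 returns 7
        H2 returns [7]
= [6, 5, 5, 4, 8, 7]

Answer: 6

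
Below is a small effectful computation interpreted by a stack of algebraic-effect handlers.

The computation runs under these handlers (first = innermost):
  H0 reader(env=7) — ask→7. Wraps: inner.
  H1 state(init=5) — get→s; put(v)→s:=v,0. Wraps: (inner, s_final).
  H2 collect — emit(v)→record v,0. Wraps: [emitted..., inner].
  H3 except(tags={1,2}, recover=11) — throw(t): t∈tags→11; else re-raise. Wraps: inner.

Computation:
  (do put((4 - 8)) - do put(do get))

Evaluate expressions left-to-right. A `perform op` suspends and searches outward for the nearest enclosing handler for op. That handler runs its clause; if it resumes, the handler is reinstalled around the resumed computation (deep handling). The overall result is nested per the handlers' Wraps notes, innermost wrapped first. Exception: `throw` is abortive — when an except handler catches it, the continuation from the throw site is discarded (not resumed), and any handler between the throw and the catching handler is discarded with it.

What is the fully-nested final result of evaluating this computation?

Working:
put(-4) @ H1 ⇒ s:=-4
get @ H1 ⇒ -4
put(-4) @ H1 ⇒ s:=-4
H0 returns 0
H1 returns (0, -4)
H2 returns [(0, -4)]
H3 returns [(0, -4)]
= [(0, -4)]

Answer: [(0, -4)]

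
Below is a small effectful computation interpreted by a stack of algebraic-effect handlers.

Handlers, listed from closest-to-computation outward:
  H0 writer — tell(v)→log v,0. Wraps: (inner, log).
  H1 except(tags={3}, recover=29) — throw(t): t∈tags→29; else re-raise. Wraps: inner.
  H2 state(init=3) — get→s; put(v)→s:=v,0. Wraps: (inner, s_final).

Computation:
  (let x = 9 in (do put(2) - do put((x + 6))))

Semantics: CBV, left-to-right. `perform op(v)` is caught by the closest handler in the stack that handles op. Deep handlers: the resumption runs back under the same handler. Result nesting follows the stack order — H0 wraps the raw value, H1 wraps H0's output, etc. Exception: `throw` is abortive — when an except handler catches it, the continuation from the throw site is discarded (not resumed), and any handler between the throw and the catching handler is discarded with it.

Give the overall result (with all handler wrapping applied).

Answer: ((0, ()), 15)

Evaluation trace:
put(2) @ H2 ⇒ s:=2
put(15) @ H2 ⇒ s:=15
H0 returns (0, ())
H1 returns (0, ())
H2 returns ((0, ()), 15)
= ((0, ()), 15)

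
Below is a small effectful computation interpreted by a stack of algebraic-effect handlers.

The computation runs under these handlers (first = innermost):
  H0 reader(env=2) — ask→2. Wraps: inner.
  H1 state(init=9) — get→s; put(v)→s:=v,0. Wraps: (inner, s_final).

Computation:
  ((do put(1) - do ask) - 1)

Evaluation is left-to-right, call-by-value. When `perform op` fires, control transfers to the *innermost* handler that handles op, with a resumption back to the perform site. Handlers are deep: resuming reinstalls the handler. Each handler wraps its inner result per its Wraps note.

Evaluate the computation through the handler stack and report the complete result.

Answer: (-3, 1)

Step-by-step:
put(1) @ H1 ⇒ s:=1
ask @ H0 ⇒ 2
H0 returns -3
H1 returns (-3, 1)
= (-3, 1)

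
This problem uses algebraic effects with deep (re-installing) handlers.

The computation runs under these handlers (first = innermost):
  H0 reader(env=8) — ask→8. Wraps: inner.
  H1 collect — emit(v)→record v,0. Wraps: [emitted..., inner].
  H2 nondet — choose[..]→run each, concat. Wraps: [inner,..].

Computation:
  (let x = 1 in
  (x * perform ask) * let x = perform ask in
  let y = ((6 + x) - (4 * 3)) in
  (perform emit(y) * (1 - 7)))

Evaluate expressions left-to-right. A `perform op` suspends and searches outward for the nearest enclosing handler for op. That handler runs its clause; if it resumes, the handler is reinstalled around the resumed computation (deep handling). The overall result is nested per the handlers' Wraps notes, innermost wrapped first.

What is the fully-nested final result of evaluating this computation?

Answer: [[2, 0]]

Evaluation trace:
ask @ H0 ⇒ 8
ask @ H0 ⇒ 8
emit(2) @ H1 ⇒ out+=2
H0 returns 0
H1 returns [2, 0]
H2 returns [[2, 0]]
= [[2, 0]]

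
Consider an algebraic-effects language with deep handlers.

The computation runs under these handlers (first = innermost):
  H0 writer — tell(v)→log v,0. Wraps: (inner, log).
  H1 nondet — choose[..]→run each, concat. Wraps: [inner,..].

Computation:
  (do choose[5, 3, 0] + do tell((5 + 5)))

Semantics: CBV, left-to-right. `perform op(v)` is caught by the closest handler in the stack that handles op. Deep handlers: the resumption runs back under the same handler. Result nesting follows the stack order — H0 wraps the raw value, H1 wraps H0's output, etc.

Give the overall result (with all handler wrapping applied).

Step-by-step:
choose[5, 3, 0] @ H1
  branch[0] choose=5:
    tell(10) @ H0 ⇒ log+=10
    H0 returns (5, (10))
    H1 returns [(5, (10))]
  branch[1] choose=3:
    tell(10) @ H0 ⇒ log+=10
    H0 returns (3, (10))
    H1 returns [(3, (10))]
  branch[2] choose=0:
    tell(10) @ H0 ⇒ log+=10
    H0 returns (0, (10))
    H1 returns [(0, (10))]
= [(5, (10)), (3, (10)), (0, (10))]

Answer: [(5, (10)), (3, (10)), (0, (10))]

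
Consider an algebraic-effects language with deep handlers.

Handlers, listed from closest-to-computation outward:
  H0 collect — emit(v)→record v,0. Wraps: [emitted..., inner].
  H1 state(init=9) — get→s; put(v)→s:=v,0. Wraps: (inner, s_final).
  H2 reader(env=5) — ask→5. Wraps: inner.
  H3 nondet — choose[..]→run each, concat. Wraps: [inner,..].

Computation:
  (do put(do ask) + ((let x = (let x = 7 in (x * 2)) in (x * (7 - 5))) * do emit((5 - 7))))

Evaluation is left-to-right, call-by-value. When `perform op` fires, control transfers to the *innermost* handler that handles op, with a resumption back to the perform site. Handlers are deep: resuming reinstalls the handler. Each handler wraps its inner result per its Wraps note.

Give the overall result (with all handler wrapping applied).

Answer: [([-2, 0], 5)]

Evaluation trace:
ask @ H2 ⇒ 5
put(5) @ H1 ⇒ s:=5
emit(-2) @ H0 ⇒ out+=-2
H0 returns [-2, 0]
H1 returns ([-2, 0], 5)
H2 returns ([-2, 0], 5)
H3 returns [([-2, 0], 5)]
= [([-2, 0], 5)]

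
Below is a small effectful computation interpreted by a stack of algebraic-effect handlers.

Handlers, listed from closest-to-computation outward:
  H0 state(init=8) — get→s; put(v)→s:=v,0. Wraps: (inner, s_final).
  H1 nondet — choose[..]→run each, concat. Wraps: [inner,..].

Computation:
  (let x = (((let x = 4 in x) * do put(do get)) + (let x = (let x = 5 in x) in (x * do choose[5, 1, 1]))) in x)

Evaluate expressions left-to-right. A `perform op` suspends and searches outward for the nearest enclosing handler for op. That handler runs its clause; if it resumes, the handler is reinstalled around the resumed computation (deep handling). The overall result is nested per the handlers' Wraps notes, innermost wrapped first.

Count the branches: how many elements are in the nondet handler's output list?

Answer: 3

Evaluation trace:
get @ H0 ⇒ 8
put(8) @ H0 ⇒ s:=8
choose[5, 1, 1] @ H1
  branch[0] choose=5:
    H0 returns (25, 8)
    H1 returns [(25, 8)]
  branch[1] choose=1:
    H0 returns (5, 8)
    H1 returns [(5, 8)]
  branch[2] choose=1:
    H0 returns (5, 8)
    H1 returns [(5, 8)]
= [(25, 8), (5, 8), (5, 8)]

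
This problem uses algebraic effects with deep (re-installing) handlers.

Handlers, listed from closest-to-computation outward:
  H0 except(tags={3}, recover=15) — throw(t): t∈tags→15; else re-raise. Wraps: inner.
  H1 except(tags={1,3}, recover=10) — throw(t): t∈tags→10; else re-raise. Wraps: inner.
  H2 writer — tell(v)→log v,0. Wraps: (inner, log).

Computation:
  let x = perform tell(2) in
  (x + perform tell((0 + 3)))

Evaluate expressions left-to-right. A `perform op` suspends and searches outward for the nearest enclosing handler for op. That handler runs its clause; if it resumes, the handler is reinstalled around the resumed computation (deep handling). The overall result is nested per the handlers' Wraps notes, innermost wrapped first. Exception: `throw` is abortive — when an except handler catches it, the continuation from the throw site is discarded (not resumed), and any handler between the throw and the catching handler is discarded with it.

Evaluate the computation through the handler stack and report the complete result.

Step-by-step:
tell(2) @ H2 ⇒ log+=2
tell(3) @ H2 ⇒ log+=3
H0 returns 0
H1 returns 0
H2 returns (0, (2, 3))
= (0, (2, 3))

Answer: (0, (2, 3))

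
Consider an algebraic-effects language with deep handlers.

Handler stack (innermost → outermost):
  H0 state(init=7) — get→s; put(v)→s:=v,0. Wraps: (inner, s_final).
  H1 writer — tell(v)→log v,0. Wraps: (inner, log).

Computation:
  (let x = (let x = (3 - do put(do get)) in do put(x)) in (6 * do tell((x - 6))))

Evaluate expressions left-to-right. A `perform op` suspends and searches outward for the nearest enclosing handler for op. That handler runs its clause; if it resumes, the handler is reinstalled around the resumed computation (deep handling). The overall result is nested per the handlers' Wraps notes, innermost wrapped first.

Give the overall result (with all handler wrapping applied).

Answer: ((0, 3), (-6))

Working:
get @ H0 ⇒ 7
put(7) @ H0 ⇒ s:=7
put(3) @ H0 ⇒ s:=3
tell(-6) @ H1 ⇒ log+=-6
H0 returns (0, 3)
H1 returns ((0, 3), (-6))
= ((0, 3), (-6))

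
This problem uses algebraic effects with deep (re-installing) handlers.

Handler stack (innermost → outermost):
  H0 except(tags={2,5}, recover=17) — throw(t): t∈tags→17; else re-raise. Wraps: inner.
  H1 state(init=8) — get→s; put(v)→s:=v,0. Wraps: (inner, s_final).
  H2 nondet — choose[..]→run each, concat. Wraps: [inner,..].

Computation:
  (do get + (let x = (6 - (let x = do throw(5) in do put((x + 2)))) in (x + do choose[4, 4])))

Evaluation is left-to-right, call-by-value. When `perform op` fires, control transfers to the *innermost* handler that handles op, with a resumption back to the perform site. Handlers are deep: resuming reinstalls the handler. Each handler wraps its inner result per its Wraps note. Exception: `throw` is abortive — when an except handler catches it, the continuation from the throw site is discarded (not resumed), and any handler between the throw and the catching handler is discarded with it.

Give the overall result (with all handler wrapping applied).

Evaluation trace:
get @ H1 ⇒ 8
throw(5) @ H0 caught ⇒ 17
H1 returns (17, 8)
H2 returns [(17, 8)]
= [(17, 8)]

Answer: [(17, 8)]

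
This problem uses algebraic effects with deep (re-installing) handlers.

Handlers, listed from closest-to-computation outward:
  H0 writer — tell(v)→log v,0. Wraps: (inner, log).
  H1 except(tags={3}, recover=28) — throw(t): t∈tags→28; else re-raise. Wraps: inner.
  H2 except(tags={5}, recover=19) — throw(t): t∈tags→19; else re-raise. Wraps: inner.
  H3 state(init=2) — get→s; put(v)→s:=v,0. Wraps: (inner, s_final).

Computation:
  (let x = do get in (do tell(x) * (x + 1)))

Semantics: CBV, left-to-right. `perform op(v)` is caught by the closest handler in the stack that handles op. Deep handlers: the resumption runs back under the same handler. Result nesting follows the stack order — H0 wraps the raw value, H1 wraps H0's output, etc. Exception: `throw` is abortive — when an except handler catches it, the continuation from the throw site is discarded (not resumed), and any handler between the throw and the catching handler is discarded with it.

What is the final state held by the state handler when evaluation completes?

Answer: 2

Evaluation trace:
get @ H3 ⇒ 2
tell(2) @ H0 ⇒ log+=2
H0 returns (0, (2))
H1 returns (0, (2))
H2 returns (0, (2))
H3 returns ((0, (2)), 2)
= ((0, (2)), 2)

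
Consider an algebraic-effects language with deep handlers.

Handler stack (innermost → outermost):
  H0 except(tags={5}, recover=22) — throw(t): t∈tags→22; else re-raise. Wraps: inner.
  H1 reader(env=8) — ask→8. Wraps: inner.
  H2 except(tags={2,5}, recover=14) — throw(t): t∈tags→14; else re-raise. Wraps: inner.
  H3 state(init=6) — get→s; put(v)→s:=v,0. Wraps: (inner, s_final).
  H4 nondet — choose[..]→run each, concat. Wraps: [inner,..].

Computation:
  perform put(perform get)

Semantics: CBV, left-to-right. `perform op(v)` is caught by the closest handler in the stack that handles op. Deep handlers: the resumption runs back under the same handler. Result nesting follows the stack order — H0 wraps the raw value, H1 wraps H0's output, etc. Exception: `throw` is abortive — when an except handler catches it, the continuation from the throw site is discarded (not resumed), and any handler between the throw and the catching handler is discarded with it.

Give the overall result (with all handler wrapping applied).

Answer: [(0, 6)]

Working:
get @ H3 ⇒ 6
put(6) @ H3 ⇒ s:=6
H0 returns 0
H1 returns 0
H2 returns 0
H3 returns (0, 6)
H4 returns [(0, 6)]
= [(0, 6)]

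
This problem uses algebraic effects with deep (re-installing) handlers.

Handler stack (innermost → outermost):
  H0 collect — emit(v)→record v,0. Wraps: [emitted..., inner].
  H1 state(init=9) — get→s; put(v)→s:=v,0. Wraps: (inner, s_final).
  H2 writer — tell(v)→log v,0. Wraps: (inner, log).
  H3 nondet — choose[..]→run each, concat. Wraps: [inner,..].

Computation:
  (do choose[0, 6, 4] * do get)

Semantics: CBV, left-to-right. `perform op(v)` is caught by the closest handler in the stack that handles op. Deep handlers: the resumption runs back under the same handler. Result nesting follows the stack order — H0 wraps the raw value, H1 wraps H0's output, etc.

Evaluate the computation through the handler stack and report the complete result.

Answer: [(([0], 9), ()), (([54], 9), ()), (([36], 9), ())]

Working:
choose[0, 6, 4] @ H3
  branch[0] choose=0:
    get @ H1 ⇒ 9
    H0 returns [0]
    H1 returns ([0], 9)
    H2 returns (([0], 9), ())
    H3 returns [(([0], 9), ())]
  branch[1] choose=6:
    get @ H1 ⇒ 9
    H0 returns [54]
    H1 returns ([54], 9)
    H2 returns (([54], 9), ())
    H3 returns [(([54], 9), ())]
  branch[2] choose=4:
    get @ H1 ⇒ 9
    H0 returns [36]
    H1 returns ([36], 9)
    H2 returns (([36], 9), ())
    H3 returns [(([36], 9), ())]
= [(([0], 9), ()), (([54], 9), ()), (([36], 9), ())]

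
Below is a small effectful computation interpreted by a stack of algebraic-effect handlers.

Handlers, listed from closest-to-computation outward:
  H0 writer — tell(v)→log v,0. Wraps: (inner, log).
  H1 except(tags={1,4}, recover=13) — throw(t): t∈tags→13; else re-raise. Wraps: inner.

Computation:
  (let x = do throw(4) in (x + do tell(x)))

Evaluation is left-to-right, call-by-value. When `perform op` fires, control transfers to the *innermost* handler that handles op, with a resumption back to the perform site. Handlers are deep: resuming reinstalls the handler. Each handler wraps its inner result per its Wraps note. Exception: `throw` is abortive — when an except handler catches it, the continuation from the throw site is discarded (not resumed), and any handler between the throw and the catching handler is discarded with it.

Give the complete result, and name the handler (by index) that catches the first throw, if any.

Answer: 13 ; first throw caught by: H1

Step-by-step:
throw(4) @ H1 caught ⇒ 13
= 13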